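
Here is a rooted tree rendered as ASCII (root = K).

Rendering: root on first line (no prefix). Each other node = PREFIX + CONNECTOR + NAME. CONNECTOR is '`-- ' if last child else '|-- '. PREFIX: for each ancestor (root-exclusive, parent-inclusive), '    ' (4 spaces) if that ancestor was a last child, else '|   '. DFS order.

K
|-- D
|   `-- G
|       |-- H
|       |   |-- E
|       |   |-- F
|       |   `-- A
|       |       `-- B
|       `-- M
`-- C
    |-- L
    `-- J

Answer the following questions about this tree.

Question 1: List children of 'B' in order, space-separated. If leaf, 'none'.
Node B's children (from adjacency): (leaf)

Answer: none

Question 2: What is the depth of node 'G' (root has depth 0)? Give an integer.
Answer: 2

Derivation:
Path from root to G: K -> D -> G
Depth = number of edges = 2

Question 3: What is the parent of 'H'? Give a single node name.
Scan adjacency: H appears as child of G

Answer: G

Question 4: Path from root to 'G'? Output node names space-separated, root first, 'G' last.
Answer: K D G

Derivation:
Walk down from root: K -> D -> G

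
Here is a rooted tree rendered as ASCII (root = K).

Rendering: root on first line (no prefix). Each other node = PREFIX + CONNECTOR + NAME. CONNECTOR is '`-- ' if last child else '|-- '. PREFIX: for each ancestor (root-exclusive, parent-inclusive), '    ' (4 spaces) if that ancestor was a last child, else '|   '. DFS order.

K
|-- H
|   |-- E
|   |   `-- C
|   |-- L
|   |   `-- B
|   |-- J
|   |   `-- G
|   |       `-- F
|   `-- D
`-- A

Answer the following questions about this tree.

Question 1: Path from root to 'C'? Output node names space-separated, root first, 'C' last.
Answer: K H E C

Derivation:
Walk down from root: K -> H -> E -> C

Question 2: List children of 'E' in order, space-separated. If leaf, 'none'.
Answer: C

Derivation:
Node E's children (from adjacency): C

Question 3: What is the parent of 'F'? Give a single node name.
Scan adjacency: F appears as child of G

Answer: G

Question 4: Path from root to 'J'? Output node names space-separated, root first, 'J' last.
Answer: K H J

Derivation:
Walk down from root: K -> H -> J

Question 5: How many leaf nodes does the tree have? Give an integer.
Leaves (nodes with no children): A, B, C, D, F

Answer: 5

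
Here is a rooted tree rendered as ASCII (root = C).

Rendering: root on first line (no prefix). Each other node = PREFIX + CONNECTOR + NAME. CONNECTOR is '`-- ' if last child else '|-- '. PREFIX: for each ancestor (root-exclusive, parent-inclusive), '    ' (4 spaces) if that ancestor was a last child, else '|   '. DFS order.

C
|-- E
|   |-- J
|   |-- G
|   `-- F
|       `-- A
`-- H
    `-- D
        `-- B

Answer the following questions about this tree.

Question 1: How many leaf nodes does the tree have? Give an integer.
Leaves (nodes with no children): A, B, G, J

Answer: 4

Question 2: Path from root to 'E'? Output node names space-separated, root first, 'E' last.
Walk down from root: C -> E

Answer: C E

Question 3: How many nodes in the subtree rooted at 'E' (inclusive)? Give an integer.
Answer: 5

Derivation:
Subtree rooted at E contains: A, E, F, G, J
Count = 5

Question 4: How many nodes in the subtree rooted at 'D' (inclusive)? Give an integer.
Subtree rooted at D contains: B, D
Count = 2

Answer: 2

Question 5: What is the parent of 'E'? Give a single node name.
Scan adjacency: E appears as child of C

Answer: C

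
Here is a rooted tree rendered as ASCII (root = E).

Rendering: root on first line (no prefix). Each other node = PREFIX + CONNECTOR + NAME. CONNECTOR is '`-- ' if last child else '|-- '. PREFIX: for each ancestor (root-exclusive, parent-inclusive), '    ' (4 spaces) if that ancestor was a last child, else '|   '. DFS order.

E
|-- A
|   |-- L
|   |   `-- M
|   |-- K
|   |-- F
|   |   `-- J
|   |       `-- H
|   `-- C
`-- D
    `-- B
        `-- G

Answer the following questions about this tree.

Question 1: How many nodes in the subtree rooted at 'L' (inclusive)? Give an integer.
Answer: 2

Derivation:
Subtree rooted at L contains: L, M
Count = 2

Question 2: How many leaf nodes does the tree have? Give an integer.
Answer: 5

Derivation:
Leaves (nodes with no children): C, G, H, K, M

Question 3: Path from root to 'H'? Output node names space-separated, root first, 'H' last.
Walk down from root: E -> A -> F -> J -> H

Answer: E A F J H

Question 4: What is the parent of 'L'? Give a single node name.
Scan adjacency: L appears as child of A

Answer: A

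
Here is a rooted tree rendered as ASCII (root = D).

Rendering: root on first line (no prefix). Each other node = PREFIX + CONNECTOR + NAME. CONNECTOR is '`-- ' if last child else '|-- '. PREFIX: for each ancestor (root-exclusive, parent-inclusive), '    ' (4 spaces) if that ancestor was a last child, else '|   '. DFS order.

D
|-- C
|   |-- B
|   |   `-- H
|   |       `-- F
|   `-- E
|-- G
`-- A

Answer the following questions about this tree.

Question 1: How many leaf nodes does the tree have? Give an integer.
Answer: 4

Derivation:
Leaves (nodes with no children): A, E, F, G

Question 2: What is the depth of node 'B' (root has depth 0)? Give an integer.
Path from root to B: D -> C -> B
Depth = number of edges = 2

Answer: 2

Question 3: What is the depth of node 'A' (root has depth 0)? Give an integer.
Answer: 1

Derivation:
Path from root to A: D -> A
Depth = number of edges = 1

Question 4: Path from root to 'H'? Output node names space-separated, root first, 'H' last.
Walk down from root: D -> C -> B -> H

Answer: D C B H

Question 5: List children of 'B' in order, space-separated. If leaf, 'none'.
Answer: H

Derivation:
Node B's children (from adjacency): H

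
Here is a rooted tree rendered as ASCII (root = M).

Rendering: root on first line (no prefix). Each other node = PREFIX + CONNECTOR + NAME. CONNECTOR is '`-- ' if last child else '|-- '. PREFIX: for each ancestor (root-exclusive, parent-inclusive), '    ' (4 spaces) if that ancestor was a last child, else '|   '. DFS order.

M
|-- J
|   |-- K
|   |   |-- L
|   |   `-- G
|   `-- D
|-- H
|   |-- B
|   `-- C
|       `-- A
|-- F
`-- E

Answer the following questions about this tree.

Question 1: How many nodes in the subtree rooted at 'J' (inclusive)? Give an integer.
Answer: 5

Derivation:
Subtree rooted at J contains: D, G, J, K, L
Count = 5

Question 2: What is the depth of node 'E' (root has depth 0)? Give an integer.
Answer: 1

Derivation:
Path from root to E: M -> E
Depth = number of edges = 1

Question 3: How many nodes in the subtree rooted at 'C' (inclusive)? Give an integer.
Subtree rooted at C contains: A, C
Count = 2

Answer: 2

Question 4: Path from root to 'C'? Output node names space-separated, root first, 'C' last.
Walk down from root: M -> H -> C

Answer: M H C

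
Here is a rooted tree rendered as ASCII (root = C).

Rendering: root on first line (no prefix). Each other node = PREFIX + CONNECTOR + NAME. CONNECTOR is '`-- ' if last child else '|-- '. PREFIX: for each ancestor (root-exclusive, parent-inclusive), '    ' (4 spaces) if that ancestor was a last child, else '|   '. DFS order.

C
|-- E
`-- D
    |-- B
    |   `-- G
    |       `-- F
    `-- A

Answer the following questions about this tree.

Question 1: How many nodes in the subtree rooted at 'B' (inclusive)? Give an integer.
Subtree rooted at B contains: B, F, G
Count = 3

Answer: 3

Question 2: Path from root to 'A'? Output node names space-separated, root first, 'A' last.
Walk down from root: C -> D -> A

Answer: C D A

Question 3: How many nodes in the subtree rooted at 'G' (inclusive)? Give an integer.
Subtree rooted at G contains: F, G
Count = 2

Answer: 2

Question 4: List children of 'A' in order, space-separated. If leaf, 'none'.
Node A's children (from adjacency): (leaf)

Answer: none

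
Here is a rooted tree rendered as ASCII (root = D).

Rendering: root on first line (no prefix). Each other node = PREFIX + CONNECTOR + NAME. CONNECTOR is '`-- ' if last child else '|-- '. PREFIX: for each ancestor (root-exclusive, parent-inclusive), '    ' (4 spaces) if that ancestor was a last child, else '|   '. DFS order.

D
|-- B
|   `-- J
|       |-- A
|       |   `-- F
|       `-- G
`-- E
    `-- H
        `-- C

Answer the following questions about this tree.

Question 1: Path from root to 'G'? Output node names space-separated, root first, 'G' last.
Walk down from root: D -> B -> J -> G

Answer: D B J G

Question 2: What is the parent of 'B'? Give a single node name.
Scan adjacency: B appears as child of D

Answer: D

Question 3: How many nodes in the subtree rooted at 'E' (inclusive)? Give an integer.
Subtree rooted at E contains: C, E, H
Count = 3

Answer: 3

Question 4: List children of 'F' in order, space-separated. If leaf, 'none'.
Answer: none

Derivation:
Node F's children (from adjacency): (leaf)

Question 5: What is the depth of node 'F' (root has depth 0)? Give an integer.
Answer: 4

Derivation:
Path from root to F: D -> B -> J -> A -> F
Depth = number of edges = 4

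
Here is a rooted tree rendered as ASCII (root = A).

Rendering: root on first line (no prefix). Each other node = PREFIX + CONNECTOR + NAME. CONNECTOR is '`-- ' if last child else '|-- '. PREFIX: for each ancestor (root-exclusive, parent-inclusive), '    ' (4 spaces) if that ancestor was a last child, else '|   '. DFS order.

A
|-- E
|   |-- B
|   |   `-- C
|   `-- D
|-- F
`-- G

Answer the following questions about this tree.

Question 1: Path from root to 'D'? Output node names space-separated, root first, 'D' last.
Walk down from root: A -> E -> D

Answer: A E D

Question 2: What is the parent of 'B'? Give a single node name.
Scan adjacency: B appears as child of E

Answer: E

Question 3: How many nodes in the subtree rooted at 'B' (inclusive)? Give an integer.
Answer: 2

Derivation:
Subtree rooted at B contains: B, C
Count = 2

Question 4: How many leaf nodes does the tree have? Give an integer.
Answer: 4

Derivation:
Leaves (nodes with no children): C, D, F, G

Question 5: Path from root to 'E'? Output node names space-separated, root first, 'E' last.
Walk down from root: A -> E

Answer: A E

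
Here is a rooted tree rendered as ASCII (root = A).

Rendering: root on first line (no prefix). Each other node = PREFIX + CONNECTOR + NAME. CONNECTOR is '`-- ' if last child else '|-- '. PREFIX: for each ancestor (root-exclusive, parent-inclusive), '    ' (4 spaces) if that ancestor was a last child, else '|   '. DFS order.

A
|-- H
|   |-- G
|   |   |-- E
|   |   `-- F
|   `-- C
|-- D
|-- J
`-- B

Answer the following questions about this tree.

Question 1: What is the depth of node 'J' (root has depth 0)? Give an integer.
Path from root to J: A -> J
Depth = number of edges = 1

Answer: 1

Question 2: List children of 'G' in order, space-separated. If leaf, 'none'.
Node G's children (from adjacency): E, F

Answer: E F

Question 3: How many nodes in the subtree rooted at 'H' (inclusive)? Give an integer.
Answer: 5

Derivation:
Subtree rooted at H contains: C, E, F, G, H
Count = 5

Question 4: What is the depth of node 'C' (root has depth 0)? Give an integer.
Path from root to C: A -> H -> C
Depth = number of edges = 2

Answer: 2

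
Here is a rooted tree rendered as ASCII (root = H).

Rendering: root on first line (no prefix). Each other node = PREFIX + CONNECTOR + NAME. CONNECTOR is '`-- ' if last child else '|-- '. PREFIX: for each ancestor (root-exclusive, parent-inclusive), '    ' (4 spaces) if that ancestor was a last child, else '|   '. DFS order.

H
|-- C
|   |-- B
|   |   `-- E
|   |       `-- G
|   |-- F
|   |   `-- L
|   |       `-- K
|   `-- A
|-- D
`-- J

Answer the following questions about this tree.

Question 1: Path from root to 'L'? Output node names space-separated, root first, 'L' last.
Answer: H C F L

Derivation:
Walk down from root: H -> C -> F -> L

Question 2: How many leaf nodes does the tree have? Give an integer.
Answer: 5

Derivation:
Leaves (nodes with no children): A, D, G, J, K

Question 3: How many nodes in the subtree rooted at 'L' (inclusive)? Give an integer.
Subtree rooted at L contains: K, L
Count = 2

Answer: 2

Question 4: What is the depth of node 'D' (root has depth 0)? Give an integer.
Answer: 1

Derivation:
Path from root to D: H -> D
Depth = number of edges = 1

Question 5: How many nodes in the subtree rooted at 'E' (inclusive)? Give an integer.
Subtree rooted at E contains: E, G
Count = 2

Answer: 2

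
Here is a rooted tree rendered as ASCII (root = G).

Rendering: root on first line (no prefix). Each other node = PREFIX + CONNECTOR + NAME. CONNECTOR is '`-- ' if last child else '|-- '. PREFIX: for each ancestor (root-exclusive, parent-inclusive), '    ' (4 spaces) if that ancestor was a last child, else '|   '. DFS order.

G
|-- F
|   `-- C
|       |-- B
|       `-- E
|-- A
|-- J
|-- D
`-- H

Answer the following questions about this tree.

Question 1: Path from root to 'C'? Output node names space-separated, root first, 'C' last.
Walk down from root: G -> F -> C

Answer: G F C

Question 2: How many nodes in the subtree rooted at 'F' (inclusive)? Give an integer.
Answer: 4

Derivation:
Subtree rooted at F contains: B, C, E, F
Count = 4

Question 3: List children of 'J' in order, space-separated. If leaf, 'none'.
Node J's children (from adjacency): (leaf)

Answer: none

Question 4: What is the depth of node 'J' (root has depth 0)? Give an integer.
Answer: 1

Derivation:
Path from root to J: G -> J
Depth = number of edges = 1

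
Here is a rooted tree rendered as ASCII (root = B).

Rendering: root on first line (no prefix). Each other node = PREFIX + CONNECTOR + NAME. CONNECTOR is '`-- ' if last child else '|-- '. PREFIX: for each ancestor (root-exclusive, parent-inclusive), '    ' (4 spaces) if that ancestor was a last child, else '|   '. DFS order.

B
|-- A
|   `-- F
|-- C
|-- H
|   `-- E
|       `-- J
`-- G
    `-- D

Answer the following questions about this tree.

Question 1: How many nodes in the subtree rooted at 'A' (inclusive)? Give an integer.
Subtree rooted at A contains: A, F
Count = 2

Answer: 2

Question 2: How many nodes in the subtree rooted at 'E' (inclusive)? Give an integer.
Answer: 2

Derivation:
Subtree rooted at E contains: E, J
Count = 2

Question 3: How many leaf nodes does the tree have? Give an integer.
Answer: 4

Derivation:
Leaves (nodes with no children): C, D, F, J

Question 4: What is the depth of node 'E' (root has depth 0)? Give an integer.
Path from root to E: B -> H -> E
Depth = number of edges = 2

Answer: 2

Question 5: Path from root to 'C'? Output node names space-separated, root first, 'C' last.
Walk down from root: B -> C

Answer: B C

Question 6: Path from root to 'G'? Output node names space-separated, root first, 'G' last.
Answer: B G

Derivation:
Walk down from root: B -> G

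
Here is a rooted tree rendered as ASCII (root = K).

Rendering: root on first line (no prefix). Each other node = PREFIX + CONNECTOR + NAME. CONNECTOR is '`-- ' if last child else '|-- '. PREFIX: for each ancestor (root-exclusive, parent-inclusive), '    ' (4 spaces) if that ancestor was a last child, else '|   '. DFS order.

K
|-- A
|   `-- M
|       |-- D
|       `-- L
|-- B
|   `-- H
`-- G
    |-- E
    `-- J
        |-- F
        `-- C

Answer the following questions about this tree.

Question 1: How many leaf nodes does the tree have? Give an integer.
Answer: 6

Derivation:
Leaves (nodes with no children): C, D, E, F, H, L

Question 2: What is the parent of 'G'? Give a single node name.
Answer: K

Derivation:
Scan adjacency: G appears as child of K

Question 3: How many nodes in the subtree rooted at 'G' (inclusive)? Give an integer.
Answer: 5

Derivation:
Subtree rooted at G contains: C, E, F, G, J
Count = 5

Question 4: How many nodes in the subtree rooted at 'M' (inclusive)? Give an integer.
Subtree rooted at M contains: D, L, M
Count = 3

Answer: 3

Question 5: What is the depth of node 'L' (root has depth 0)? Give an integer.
Answer: 3

Derivation:
Path from root to L: K -> A -> M -> L
Depth = number of edges = 3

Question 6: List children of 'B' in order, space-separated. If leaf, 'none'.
Node B's children (from adjacency): H

Answer: H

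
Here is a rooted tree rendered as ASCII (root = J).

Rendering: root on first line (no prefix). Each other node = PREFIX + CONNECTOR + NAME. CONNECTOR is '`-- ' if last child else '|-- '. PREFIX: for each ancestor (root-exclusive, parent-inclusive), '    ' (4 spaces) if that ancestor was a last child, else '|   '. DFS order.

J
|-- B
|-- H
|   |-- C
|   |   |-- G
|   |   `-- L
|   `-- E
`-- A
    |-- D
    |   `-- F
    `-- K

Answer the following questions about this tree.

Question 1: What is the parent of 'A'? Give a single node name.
Answer: J

Derivation:
Scan adjacency: A appears as child of J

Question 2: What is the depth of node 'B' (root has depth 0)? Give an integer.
Answer: 1

Derivation:
Path from root to B: J -> B
Depth = number of edges = 1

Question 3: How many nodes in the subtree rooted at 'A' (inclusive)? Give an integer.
Subtree rooted at A contains: A, D, F, K
Count = 4

Answer: 4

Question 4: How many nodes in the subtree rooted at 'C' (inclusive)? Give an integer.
Answer: 3

Derivation:
Subtree rooted at C contains: C, G, L
Count = 3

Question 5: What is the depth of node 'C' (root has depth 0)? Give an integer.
Path from root to C: J -> H -> C
Depth = number of edges = 2

Answer: 2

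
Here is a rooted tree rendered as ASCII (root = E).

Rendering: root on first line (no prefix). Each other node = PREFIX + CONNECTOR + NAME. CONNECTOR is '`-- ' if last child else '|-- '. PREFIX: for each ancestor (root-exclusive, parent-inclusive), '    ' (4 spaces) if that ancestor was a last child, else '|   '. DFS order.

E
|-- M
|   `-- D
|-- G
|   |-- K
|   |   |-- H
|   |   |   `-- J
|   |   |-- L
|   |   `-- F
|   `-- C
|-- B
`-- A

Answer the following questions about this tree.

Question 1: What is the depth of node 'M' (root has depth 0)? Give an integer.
Answer: 1

Derivation:
Path from root to M: E -> M
Depth = number of edges = 1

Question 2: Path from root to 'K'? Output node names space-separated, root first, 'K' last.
Walk down from root: E -> G -> K

Answer: E G K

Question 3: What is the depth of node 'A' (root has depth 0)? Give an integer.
Answer: 1

Derivation:
Path from root to A: E -> A
Depth = number of edges = 1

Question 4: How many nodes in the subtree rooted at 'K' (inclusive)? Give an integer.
Answer: 5

Derivation:
Subtree rooted at K contains: F, H, J, K, L
Count = 5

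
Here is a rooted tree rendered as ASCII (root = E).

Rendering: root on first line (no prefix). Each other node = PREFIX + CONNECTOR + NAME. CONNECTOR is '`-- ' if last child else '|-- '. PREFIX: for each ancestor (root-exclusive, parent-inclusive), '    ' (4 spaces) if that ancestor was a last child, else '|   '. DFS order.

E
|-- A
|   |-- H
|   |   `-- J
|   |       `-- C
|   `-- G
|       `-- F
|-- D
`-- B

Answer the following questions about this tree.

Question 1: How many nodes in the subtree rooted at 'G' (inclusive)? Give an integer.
Subtree rooted at G contains: F, G
Count = 2

Answer: 2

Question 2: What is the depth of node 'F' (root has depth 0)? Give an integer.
Path from root to F: E -> A -> G -> F
Depth = number of edges = 3

Answer: 3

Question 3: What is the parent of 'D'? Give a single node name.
Answer: E

Derivation:
Scan adjacency: D appears as child of E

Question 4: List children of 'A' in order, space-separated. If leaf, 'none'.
Answer: H G

Derivation:
Node A's children (from adjacency): H, G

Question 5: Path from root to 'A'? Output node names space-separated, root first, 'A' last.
Walk down from root: E -> A

Answer: E A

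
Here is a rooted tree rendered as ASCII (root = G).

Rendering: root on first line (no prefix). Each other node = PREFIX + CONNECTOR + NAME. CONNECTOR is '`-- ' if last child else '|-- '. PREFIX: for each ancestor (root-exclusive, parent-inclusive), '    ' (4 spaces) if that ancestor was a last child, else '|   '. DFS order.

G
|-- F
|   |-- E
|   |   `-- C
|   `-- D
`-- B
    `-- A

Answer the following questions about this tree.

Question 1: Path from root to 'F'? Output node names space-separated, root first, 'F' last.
Answer: G F

Derivation:
Walk down from root: G -> F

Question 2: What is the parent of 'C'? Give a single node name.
Answer: E

Derivation:
Scan adjacency: C appears as child of E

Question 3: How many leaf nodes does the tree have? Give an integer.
Answer: 3

Derivation:
Leaves (nodes with no children): A, C, D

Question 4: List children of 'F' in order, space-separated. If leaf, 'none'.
Node F's children (from adjacency): E, D

Answer: E D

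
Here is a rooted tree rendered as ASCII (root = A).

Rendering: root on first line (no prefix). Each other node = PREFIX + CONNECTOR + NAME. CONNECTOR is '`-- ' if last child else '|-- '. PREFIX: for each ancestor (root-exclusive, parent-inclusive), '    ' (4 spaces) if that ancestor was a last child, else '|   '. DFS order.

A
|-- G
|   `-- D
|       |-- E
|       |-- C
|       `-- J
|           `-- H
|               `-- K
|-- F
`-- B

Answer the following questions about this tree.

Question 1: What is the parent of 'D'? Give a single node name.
Answer: G

Derivation:
Scan adjacency: D appears as child of G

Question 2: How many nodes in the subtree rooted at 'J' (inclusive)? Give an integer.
Answer: 3

Derivation:
Subtree rooted at J contains: H, J, K
Count = 3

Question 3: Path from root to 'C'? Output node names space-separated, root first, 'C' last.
Answer: A G D C

Derivation:
Walk down from root: A -> G -> D -> C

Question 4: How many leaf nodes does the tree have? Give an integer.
Leaves (nodes with no children): B, C, E, F, K

Answer: 5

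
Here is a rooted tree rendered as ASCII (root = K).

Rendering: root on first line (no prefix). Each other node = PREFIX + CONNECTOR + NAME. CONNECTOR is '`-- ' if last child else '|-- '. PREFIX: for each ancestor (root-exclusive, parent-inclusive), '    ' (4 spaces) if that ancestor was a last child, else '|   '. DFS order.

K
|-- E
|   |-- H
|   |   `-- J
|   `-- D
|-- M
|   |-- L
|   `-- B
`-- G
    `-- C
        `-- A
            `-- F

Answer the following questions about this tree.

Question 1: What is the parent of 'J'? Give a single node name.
Answer: H

Derivation:
Scan adjacency: J appears as child of H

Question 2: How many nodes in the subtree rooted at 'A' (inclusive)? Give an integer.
Answer: 2

Derivation:
Subtree rooted at A contains: A, F
Count = 2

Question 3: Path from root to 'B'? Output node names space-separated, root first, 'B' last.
Walk down from root: K -> M -> B

Answer: K M B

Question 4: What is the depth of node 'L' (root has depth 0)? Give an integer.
Answer: 2

Derivation:
Path from root to L: K -> M -> L
Depth = number of edges = 2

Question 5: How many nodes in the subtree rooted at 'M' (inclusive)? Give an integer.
Answer: 3

Derivation:
Subtree rooted at M contains: B, L, M
Count = 3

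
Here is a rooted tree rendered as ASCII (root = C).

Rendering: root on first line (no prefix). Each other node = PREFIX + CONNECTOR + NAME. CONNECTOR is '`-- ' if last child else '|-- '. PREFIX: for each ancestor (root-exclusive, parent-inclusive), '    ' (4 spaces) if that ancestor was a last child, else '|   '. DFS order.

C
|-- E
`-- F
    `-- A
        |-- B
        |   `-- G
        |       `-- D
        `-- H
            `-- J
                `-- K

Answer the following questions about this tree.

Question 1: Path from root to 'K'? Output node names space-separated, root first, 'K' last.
Walk down from root: C -> F -> A -> H -> J -> K

Answer: C F A H J K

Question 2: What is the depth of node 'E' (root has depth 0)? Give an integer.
Path from root to E: C -> E
Depth = number of edges = 1

Answer: 1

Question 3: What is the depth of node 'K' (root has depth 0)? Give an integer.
Path from root to K: C -> F -> A -> H -> J -> K
Depth = number of edges = 5

Answer: 5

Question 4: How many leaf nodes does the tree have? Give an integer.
Leaves (nodes with no children): D, E, K

Answer: 3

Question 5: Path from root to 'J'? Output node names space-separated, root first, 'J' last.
Walk down from root: C -> F -> A -> H -> J

Answer: C F A H J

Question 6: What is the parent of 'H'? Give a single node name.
Answer: A

Derivation:
Scan adjacency: H appears as child of A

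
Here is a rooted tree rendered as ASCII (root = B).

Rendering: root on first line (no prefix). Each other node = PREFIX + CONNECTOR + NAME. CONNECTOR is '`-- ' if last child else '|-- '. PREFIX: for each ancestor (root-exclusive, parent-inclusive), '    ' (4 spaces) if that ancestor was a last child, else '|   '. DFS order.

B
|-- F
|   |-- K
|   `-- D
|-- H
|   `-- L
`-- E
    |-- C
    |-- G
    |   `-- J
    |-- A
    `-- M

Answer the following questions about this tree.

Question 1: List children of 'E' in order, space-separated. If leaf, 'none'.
Answer: C G A M

Derivation:
Node E's children (from adjacency): C, G, A, M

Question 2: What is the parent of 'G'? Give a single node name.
Answer: E

Derivation:
Scan adjacency: G appears as child of E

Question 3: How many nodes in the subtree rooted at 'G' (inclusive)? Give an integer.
Subtree rooted at G contains: G, J
Count = 2

Answer: 2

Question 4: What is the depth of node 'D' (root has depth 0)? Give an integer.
Path from root to D: B -> F -> D
Depth = number of edges = 2

Answer: 2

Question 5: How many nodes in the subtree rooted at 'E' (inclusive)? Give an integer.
Subtree rooted at E contains: A, C, E, G, J, M
Count = 6

Answer: 6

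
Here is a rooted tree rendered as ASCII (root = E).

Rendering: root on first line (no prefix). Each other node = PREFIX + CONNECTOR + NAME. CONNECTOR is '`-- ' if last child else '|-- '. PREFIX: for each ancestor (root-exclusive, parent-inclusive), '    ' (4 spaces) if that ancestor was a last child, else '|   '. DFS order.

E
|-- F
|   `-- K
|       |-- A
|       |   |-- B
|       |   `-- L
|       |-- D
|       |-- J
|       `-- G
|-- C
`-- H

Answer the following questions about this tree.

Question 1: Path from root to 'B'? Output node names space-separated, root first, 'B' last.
Walk down from root: E -> F -> K -> A -> B

Answer: E F K A B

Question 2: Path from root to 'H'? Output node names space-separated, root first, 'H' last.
Answer: E H

Derivation:
Walk down from root: E -> H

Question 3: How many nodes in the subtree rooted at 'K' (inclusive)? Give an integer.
Answer: 7

Derivation:
Subtree rooted at K contains: A, B, D, G, J, K, L
Count = 7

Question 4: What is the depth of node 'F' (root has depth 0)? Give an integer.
Path from root to F: E -> F
Depth = number of edges = 1

Answer: 1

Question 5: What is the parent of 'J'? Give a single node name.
Scan adjacency: J appears as child of K

Answer: K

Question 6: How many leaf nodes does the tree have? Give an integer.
Answer: 7

Derivation:
Leaves (nodes with no children): B, C, D, G, H, J, L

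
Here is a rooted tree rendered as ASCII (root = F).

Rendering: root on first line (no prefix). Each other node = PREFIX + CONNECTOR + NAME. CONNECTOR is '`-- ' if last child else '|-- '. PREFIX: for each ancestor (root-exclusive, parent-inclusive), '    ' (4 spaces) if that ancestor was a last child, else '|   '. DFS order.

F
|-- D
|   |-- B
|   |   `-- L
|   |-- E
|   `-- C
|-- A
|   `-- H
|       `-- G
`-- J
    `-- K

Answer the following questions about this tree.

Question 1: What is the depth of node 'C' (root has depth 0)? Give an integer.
Path from root to C: F -> D -> C
Depth = number of edges = 2

Answer: 2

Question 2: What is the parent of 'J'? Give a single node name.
Scan adjacency: J appears as child of F

Answer: F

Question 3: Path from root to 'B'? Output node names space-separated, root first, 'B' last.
Walk down from root: F -> D -> B

Answer: F D B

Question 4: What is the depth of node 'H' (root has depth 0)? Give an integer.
Answer: 2

Derivation:
Path from root to H: F -> A -> H
Depth = number of edges = 2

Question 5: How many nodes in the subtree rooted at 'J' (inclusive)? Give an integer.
Answer: 2

Derivation:
Subtree rooted at J contains: J, K
Count = 2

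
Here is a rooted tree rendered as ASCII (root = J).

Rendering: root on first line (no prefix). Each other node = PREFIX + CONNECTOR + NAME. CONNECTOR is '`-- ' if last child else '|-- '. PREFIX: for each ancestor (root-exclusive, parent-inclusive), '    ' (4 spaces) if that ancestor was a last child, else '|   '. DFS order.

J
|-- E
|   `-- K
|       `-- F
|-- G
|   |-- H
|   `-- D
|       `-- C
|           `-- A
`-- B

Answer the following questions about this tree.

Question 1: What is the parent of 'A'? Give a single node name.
Answer: C

Derivation:
Scan adjacency: A appears as child of C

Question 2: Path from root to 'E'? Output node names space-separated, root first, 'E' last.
Walk down from root: J -> E

Answer: J E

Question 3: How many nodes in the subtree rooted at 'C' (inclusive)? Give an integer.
Subtree rooted at C contains: A, C
Count = 2

Answer: 2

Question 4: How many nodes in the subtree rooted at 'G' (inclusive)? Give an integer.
Subtree rooted at G contains: A, C, D, G, H
Count = 5

Answer: 5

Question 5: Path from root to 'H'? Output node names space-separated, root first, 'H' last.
Answer: J G H

Derivation:
Walk down from root: J -> G -> H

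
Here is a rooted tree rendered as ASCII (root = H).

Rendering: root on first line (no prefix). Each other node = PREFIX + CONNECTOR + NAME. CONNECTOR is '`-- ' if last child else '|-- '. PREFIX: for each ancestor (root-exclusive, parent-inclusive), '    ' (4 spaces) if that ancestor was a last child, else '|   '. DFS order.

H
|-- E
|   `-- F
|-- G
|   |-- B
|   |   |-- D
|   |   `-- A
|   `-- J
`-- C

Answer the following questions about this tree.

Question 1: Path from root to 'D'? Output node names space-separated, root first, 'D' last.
Answer: H G B D

Derivation:
Walk down from root: H -> G -> B -> D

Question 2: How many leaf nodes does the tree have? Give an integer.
Leaves (nodes with no children): A, C, D, F, J

Answer: 5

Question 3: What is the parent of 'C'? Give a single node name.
Answer: H

Derivation:
Scan adjacency: C appears as child of H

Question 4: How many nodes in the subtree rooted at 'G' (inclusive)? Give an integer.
Subtree rooted at G contains: A, B, D, G, J
Count = 5

Answer: 5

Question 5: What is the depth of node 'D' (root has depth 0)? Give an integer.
Path from root to D: H -> G -> B -> D
Depth = number of edges = 3

Answer: 3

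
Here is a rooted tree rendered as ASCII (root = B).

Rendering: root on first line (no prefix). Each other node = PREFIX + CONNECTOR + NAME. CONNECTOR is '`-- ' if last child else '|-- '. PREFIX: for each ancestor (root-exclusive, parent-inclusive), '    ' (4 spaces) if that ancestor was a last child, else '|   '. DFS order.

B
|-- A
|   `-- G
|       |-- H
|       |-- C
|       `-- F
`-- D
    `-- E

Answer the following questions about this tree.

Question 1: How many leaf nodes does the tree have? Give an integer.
Leaves (nodes with no children): C, E, F, H

Answer: 4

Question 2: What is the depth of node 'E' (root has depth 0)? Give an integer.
Answer: 2

Derivation:
Path from root to E: B -> D -> E
Depth = number of edges = 2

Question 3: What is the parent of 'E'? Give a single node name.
Answer: D

Derivation:
Scan adjacency: E appears as child of D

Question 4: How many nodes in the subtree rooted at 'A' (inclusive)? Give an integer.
Subtree rooted at A contains: A, C, F, G, H
Count = 5

Answer: 5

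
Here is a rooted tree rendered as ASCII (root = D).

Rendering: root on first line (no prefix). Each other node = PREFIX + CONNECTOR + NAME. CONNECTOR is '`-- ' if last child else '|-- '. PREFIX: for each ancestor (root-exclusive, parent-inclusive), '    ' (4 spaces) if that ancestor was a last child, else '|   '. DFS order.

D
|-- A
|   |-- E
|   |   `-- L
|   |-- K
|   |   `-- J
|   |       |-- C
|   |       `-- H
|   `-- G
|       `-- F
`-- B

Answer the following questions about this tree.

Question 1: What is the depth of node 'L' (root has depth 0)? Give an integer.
Path from root to L: D -> A -> E -> L
Depth = number of edges = 3

Answer: 3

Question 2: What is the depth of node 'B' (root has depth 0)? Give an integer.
Answer: 1

Derivation:
Path from root to B: D -> B
Depth = number of edges = 1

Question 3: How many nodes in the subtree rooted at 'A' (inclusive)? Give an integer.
Answer: 9

Derivation:
Subtree rooted at A contains: A, C, E, F, G, H, J, K, L
Count = 9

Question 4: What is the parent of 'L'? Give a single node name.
Answer: E

Derivation:
Scan adjacency: L appears as child of E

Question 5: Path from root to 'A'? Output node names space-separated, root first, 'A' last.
Answer: D A

Derivation:
Walk down from root: D -> A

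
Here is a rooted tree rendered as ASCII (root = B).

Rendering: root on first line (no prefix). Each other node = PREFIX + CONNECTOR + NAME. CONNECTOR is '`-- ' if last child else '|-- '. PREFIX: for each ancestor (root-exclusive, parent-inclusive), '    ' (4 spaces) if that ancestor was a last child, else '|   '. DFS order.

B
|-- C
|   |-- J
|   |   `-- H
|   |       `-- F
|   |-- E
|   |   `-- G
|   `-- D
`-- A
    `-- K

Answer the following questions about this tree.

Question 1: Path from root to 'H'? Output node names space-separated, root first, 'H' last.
Walk down from root: B -> C -> J -> H

Answer: B C J H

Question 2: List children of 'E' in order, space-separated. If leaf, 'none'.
Node E's children (from adjacency): G

Answer: G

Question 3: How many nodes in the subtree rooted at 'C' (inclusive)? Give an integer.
Answer: 7

Derivation:
Subtree rooted at C contains: C, D, E, F, G, H, J
Count = 7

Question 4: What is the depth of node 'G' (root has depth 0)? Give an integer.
Answer: 3

Derivation:
Path from root to G: B -> C -> E -> G
Depth = number of edges = 3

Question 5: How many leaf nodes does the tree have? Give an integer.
Leaves (nodes with no children): D, F, G, K

Answer: 4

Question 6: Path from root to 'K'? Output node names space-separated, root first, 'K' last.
Answer: B A K

Derivation:
Walk down from root: B -> A -> K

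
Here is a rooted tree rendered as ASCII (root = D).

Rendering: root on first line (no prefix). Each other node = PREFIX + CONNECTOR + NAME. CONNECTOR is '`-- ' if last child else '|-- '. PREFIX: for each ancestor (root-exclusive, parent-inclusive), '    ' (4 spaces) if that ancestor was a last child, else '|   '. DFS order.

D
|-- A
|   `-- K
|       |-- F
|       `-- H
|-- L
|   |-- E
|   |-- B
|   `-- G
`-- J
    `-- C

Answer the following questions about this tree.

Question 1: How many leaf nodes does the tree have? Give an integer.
Leaves (nodes with no children): B, C, E, F, G, H

Answer: 6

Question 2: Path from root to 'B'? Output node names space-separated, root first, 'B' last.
Answer: D L B

Derivation:
Walk down from root: D -> L -> B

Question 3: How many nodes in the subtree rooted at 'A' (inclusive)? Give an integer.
Subtree rooted at A contains: A, F, H, K
Count = 4

Answer: 4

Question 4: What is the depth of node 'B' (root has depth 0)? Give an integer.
Path from root to B: D -> L -> B
Depth = number of edges = 2

Answer: 2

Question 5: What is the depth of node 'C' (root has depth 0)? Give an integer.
Answer: 2

Derivation:
Path from root to C: D -> J -> C
Depth = number of edges = 2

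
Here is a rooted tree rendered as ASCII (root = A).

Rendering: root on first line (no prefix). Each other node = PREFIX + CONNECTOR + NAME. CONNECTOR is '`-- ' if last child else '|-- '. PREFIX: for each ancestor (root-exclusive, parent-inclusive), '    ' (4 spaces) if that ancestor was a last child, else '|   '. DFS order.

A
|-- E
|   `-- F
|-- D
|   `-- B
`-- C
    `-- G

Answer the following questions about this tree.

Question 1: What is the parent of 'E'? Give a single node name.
Answer: A

Derivation:
Scan adjacency: E appears as child of A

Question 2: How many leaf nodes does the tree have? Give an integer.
Leaves (nodes with no children): B, F, G

Answer: 3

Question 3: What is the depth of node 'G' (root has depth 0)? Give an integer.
Answer: 2

Derivation:
Path from root to G: A -> C -> G
Depth = number of edges = 2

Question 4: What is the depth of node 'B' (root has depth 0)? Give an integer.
Path from root to B: A -> D -> B
Depth = number of edges = 2

Answer: 2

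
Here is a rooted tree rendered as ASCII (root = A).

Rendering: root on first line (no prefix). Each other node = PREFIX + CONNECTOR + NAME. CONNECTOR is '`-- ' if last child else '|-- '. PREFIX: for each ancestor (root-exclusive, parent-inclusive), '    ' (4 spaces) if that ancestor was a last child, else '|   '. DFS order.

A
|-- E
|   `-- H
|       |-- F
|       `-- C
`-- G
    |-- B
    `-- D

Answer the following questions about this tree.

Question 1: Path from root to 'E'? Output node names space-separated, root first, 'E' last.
Walk down from root: A -> E

Answer: A E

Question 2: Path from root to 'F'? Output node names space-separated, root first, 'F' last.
Answer: A E H F

Derivation:
Walk down from root: A -> E -> H -> F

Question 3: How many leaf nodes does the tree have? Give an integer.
Leaves (nodes with no children): B, C, D, F

Answer: 4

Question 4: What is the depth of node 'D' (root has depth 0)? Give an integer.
Path from root to D: A -> G -> D
Depth = number of edges = 2

Answer: 2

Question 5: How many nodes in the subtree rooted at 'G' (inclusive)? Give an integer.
Subtree rooted at G contains: B, D, G
Count = 3

Answer: 3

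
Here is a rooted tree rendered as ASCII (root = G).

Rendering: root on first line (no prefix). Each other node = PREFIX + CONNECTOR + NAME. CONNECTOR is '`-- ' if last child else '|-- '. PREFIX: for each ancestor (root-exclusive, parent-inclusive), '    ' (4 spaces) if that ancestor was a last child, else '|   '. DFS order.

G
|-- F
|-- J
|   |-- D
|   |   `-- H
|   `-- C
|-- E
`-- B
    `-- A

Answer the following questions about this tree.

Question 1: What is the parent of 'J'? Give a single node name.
Scan adjacency: J appears as child of G

Answer: G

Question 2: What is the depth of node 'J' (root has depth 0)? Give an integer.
Answer: 1

Derivation:
Path from root to J: G -> J
Depth = number of edges = 1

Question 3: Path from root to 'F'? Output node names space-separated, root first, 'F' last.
Answer: G F

Derivation:
Walk down from root: G -> F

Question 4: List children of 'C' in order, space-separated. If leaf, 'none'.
Answer: none

Derivation:
Node C's children (from adjacency): (leaf)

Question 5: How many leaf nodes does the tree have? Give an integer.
Leaves (nodes with no children): A, C, E, F, H

Answer: 5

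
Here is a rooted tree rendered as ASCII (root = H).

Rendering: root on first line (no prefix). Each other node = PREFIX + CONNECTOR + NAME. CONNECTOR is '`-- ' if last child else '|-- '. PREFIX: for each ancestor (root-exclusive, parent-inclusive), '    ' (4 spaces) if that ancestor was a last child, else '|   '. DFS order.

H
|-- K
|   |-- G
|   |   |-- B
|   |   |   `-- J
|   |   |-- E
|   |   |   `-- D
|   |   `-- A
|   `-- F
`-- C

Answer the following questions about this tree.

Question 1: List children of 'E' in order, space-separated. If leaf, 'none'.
Node E's children (from adjacency): D

Answer: D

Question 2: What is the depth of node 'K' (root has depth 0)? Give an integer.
Path from root to K: H -> K
Depth = number of edges = 1

Answer: 1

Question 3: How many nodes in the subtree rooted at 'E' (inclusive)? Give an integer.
Subtree rooted at E contains: D, E
Count = 2

Answer: 2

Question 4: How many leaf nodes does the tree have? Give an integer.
Leaves (nodes with no children): A, C, D, F, J

Answer: 5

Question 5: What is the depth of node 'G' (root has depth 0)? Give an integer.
Path from root to G: H -> K -> G
Depth = number of edges = 2

Answer: 2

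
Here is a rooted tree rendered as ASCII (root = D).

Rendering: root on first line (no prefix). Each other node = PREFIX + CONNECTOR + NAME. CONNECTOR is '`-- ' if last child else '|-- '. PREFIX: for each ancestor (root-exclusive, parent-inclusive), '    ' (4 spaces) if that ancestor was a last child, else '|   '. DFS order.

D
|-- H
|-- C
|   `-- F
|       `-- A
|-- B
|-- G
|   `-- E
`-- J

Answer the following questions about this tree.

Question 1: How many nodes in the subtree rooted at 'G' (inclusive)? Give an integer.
Answer: 2

Derivation:
Subtree rooted at G contains: E, G
Count = 2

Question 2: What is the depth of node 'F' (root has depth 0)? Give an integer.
Answer: 2

Derivation:
Path from root to F: D -> C -> F
Depth = number of edges = 2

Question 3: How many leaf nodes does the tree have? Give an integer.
Leaves (nodes with no children): A, B, E, H, J

Answer: 5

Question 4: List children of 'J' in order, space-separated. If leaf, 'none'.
Node J's children (from adjacency): (leaf)

Answer: none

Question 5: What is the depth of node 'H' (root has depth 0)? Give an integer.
Path from root to H: D -> H
Depth = number of edges = 1

Answer: 1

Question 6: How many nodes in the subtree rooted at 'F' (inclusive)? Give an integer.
Answer: 2

Derivation:
Subtree rooted at F contains: A, F
Count = 2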